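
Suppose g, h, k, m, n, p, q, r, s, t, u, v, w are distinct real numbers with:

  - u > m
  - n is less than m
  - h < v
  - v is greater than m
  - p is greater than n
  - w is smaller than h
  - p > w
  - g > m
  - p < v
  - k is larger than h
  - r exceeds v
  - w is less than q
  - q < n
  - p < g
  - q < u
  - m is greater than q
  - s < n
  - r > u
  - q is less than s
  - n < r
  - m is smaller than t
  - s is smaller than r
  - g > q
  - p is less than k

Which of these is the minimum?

Chaining upward from w: directly above it, q, h, p; then s, n, m, g, v, k, u; then t, r.
That covers every other element, and nothing is given below w, so w is the minimum.

w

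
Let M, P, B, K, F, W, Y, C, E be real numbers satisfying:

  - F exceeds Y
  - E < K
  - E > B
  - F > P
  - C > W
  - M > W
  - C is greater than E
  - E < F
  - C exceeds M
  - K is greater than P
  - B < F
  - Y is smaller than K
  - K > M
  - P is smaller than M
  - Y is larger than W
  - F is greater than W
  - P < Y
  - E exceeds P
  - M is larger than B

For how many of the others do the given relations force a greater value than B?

5

From B the given relations immediately reach E, F, M.
From those, C, K — 5 in total.
Nothing else is reachable above B; 5 in all.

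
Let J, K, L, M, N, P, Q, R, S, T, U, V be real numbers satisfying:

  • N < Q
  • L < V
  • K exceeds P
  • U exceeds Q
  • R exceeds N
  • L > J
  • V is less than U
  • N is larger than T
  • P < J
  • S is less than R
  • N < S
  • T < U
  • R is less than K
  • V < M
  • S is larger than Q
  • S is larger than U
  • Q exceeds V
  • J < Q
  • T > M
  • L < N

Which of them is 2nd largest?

Piecing the relations together gives one ordering: P < J < L < V < M < T < N < Q < U < S < R < K.
Counting 2 from the largest end gives R.

R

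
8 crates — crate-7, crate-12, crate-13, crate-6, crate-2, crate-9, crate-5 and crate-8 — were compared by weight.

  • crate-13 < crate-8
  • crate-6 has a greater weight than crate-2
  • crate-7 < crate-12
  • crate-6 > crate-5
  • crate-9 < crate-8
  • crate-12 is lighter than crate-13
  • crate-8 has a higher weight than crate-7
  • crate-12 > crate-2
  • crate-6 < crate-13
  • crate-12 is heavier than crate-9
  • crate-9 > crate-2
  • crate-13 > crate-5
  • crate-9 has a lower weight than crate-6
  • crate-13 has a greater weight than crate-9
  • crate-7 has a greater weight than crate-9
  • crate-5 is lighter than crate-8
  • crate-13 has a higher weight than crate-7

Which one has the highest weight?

crate-2 is not greatest since crate-2 < crate-9; crate-9 is not greatest since crate-9 < crate-7; crate-7 is not greatest since crate-7 < crate-8; crate-5 is not greatest since crate-5 < crate-6; crate-6 is not greatest since crate-6 < crate-13; crate-12 is not greatest since crate-12 < crate-13; crate-13 is not greatest since crate-13 < crate-8.
Only crate-8 has nothing above it, so crate-8 is the highest weight.

crate-8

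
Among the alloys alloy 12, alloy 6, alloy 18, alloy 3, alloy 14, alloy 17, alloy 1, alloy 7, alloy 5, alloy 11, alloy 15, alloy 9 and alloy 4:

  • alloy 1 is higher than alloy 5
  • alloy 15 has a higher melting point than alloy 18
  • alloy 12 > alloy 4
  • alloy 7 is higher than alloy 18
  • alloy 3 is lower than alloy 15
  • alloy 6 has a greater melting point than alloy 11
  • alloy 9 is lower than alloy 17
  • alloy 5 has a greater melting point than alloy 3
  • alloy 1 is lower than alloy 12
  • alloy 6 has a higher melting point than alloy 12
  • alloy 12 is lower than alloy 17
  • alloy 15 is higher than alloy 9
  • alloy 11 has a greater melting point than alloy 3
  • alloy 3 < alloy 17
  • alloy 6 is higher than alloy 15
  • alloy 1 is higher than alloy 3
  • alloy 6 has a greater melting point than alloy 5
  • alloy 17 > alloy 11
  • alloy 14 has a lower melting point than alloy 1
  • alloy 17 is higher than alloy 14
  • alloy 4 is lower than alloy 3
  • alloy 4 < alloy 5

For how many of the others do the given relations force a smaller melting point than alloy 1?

4

The elements the relations force below alloy 1 are alloy 14, alloy 4, alloy 3, alloy 5 — no chain reaches any other.
That is 4.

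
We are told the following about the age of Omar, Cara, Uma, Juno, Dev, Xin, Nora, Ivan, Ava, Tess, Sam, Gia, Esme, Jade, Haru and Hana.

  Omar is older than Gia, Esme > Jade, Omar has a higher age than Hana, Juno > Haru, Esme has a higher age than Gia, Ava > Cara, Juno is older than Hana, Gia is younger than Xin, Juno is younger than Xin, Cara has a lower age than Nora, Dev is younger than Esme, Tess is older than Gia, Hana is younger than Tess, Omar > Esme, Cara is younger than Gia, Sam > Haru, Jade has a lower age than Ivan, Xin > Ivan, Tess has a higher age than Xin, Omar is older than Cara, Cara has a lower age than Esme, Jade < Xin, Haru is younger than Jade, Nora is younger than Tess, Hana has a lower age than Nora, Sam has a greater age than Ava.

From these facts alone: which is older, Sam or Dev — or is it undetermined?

undetermined

Following every chain through Dev: above Dev we get Esme, Omar.
Sam is not reached, and no chain runs the other way from Sam to Dev.
So the given relations leave the order of Dev and Sam undetermined.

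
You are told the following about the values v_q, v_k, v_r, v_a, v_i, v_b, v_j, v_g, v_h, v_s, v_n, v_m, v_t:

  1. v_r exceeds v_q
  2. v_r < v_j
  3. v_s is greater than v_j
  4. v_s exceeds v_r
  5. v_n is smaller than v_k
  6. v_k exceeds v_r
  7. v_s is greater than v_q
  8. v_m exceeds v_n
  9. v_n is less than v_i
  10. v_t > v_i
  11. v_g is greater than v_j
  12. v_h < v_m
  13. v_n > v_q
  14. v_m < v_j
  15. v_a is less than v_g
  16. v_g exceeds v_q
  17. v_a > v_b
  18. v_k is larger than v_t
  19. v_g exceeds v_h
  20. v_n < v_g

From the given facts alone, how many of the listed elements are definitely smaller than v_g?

The elements the relations force below v_g are v_q, v_h, v_n, v_r, v_b, v_a, v_m, v_j — no chain reaches any other.
That is 8.

8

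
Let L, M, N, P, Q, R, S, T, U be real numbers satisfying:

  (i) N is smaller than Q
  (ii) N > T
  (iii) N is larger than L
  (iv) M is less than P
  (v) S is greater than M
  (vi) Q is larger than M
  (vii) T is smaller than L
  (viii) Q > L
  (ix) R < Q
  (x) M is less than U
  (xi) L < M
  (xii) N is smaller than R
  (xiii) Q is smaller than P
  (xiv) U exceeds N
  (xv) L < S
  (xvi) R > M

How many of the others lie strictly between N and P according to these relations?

The relations place N below P. An element lies strictly between them when it is forced above N and also forced below P.
Above N: {R, Q, U}. Below P: {T, L, M, R, Q}.
Intersection: {R, Q} — 2.

2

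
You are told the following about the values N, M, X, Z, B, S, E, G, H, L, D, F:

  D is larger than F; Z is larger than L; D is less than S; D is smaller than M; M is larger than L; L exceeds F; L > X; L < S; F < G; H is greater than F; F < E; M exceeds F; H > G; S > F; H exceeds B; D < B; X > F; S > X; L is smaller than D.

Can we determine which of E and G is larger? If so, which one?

undetermined

Following every chain through G: above G we get H; below G we get F.
E is not reached, and no chain runs the other way from E to G.
So the given relations leave the order of G and E undetermined.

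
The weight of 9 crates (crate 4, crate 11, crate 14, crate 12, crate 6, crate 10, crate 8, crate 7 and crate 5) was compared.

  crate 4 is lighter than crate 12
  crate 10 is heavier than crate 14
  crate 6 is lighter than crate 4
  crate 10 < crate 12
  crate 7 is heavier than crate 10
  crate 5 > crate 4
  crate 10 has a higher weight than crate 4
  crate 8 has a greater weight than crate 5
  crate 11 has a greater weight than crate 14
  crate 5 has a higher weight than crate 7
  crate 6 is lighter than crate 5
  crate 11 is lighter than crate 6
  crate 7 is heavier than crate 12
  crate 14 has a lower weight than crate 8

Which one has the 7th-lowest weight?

Piecing the relations together gives one ordering: crate 14 < crate 11 < crate 6 < crate 4 < crate 10 < crate 12 < crate 7 < crate 5 < crate 8.
The 7th smallest is crate 7.

crate 7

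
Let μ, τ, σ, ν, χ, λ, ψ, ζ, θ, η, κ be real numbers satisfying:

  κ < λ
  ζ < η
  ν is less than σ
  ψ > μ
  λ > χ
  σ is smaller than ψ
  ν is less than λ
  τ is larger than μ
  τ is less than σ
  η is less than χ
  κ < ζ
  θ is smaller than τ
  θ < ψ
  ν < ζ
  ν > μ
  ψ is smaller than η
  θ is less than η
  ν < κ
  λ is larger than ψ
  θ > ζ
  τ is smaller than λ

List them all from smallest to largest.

μ < ν < κ < ζ < θ < τ < σ < ψ < η < χ < λ

Nothing is placed below μ, so it is least; from there μ < ν; ν < κ; κ < ζ; ζ < θ; θ < τ; τ < σ; σ < ψ; ψ < η; η < χ; χ < λ, each given directly.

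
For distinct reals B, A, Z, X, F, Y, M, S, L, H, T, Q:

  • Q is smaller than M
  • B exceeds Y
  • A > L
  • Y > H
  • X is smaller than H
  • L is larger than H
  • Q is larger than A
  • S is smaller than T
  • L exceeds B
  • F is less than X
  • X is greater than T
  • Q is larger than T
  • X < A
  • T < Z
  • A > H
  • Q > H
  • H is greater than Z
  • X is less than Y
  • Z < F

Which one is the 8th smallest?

B

The consecutive relations fix a unique order: S < T < Z < F < X < H < Y < B < L < A < Q < M.
Counting 8 from the smallest end gives B.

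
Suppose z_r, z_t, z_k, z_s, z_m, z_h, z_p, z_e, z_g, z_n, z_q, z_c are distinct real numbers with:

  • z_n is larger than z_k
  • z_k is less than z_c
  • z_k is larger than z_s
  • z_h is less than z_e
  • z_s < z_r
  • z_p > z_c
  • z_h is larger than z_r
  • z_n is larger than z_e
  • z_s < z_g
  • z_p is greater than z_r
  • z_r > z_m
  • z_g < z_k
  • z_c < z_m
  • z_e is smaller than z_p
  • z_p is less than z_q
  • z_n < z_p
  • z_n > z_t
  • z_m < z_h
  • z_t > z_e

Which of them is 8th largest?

The consecutive relations fix a unique order: z_s < z_g < z_k < z_c < z_m < z_r < z_h < z_e < z_t < z_n < z_p < z_q.
The 8th largest is z_m.

z_m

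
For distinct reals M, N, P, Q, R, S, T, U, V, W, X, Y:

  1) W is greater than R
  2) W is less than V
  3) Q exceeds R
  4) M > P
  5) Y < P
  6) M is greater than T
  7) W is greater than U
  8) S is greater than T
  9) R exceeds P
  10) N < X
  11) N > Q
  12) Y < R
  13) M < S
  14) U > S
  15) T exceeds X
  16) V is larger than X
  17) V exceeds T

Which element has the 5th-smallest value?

N

The consecutive relations fix a unique order: Y < P < R < Q < N < X < T < M < S < U < W < V.
The 5th smallest is N.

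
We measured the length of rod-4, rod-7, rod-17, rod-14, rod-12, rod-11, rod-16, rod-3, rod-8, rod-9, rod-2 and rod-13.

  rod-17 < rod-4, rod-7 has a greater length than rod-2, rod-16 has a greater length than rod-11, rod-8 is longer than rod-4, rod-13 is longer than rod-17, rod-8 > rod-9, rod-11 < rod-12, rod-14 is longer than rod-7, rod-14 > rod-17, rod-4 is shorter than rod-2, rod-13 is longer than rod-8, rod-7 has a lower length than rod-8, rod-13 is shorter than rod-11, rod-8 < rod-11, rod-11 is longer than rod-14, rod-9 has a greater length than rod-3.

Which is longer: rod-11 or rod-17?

rod-11

rod-17 < rod-4 and rod-4 < rod-2 give rod-17 < rod-2.
Then rod-2 < rod-7 extends the chain to rod-7.
Then rod-7 < rod-8 extends the chain to rod-8.
Then rod-8 < rod-13 extends the chain to rod-13.
Then rod-13 < rod-11 extends the chain to rod-11.
So rod-17 < rod-11; rod-11 is the longer of the two.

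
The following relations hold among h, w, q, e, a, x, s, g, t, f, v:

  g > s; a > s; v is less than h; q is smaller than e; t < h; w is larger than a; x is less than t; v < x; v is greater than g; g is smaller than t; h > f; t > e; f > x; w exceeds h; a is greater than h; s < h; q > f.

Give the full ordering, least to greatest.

Nothing is placed below s, so it is least; from there s < g; g < v; v < x; x < f; f < q; q < e; e < t; t < h; h < a; a < w, each given directly.

s < g < v < x < f < q < e < t < h < a < w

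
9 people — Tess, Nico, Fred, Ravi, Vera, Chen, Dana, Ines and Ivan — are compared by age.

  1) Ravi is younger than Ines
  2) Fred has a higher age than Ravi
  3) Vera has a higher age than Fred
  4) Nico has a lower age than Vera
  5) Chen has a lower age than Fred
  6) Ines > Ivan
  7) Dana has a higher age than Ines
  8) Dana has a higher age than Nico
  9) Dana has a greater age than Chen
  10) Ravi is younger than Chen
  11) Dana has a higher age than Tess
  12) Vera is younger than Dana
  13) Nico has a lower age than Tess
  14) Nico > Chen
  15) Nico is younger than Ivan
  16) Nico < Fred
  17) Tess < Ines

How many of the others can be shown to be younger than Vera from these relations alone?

4

The elements the relations force below Vera are Ravi, Chen, Nico, Fred — no chain reaches any other.
That is 4.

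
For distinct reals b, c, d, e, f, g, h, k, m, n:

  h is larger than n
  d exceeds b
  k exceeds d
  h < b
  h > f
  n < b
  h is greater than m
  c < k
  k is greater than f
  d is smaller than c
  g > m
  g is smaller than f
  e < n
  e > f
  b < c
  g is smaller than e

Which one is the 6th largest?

Piecing the relations together gives one ordering: m < g < f < e < n < h < b < d < c < k.
Counting 6 from the largest end gives n.

n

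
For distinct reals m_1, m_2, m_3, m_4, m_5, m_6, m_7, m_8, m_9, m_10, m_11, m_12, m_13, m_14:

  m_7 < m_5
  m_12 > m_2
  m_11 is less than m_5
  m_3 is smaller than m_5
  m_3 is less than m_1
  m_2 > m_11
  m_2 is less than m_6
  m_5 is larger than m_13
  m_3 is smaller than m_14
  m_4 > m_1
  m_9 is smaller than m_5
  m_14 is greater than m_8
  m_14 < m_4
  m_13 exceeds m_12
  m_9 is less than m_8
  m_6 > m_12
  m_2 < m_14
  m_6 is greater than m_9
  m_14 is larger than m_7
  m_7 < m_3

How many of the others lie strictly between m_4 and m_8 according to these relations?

1

The relations place m_8 below m_4. An element lies strictly between them when it is forced above m_8 and also forced below m_4.
Above m_8: {m_14}. Below m_4: {m_11, m_2, m_9, m_7, m_3, m_14, m_1}.
Intersection: {m_14} — 1.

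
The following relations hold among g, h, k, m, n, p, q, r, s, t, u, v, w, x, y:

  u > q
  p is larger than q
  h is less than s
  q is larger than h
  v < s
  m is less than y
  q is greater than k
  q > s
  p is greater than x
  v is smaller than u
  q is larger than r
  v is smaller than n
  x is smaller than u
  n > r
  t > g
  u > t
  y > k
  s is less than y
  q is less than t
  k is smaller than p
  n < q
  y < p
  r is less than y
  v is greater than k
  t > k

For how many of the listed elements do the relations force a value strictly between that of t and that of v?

3

The relations place v below t. An element lies strictly between them when it is forced above v and also forced below t.
Above v: {s, n, y, q, p, u}. Below t: {r, k, h, s, g, n, q}.
Intersection: {s, n, q} — 3.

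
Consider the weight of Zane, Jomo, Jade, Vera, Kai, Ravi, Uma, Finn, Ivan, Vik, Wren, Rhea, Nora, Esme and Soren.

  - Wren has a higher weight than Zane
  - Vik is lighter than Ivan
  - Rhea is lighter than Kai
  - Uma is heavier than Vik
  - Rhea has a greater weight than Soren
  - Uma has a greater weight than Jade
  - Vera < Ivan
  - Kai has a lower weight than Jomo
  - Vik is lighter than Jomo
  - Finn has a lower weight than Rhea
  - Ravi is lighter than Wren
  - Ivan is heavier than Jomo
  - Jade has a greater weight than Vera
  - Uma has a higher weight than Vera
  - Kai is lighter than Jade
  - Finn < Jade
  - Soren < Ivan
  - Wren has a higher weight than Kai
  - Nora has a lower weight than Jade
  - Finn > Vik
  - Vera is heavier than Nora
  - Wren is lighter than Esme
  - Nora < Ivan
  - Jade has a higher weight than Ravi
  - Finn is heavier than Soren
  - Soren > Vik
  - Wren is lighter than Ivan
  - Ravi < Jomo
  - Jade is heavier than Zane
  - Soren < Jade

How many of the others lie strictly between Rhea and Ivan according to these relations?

3

The relations place Rhea below Ivan. An element lies strictly between them when it is forced above Rhea and also forced below Ivan.
Above Rhea: {Kai, Jomo, Jade, Wren, Esme, Uma}. Below Ivan: {Vik, Soren, Zane, Finn, Nora, Ravi, Kai, Vera, Jomo, Wren}.
Intersection: {Kai, Jomo, Wren} — 3.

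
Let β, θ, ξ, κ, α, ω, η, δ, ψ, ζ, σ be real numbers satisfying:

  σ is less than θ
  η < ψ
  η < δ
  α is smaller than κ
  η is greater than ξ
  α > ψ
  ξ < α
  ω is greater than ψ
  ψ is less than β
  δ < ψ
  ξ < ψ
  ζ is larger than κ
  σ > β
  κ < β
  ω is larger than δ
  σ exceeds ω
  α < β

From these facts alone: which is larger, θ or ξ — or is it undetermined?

Chaining the given relations: ξ < η < δ < ψ < α < κ < β < σ < θ.
So θ is larger.

θ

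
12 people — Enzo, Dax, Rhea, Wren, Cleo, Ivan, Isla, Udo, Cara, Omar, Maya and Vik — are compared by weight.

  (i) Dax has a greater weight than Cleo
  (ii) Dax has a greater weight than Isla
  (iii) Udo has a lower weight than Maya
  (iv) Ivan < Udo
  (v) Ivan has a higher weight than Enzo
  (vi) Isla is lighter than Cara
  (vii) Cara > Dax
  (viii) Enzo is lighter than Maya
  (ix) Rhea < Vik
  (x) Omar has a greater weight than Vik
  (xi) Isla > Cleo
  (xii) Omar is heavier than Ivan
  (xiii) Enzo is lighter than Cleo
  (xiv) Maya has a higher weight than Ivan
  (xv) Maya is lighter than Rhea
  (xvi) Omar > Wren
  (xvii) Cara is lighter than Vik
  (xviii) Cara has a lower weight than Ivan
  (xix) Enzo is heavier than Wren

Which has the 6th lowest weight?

Chaining the given pairs: Wren < Enzo < Cleo < Isla < Dax < Cara < Ivan < Udo < Maya < Rhea < Vik < Omar.
The 6th smallest is Cara.

Cara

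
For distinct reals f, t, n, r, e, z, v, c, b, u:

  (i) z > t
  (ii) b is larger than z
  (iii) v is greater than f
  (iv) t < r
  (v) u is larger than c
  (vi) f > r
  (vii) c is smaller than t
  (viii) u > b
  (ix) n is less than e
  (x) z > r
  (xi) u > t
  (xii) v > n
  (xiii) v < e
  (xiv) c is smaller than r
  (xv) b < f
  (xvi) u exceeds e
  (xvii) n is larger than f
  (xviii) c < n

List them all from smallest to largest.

Each adjacent pair is fixed by a given relation: c < t; t < r; r < z; z < b; b < f; f < n; n < v; v < e; e < u. Chaining them end to end gives the full order.

c < t < r < z < b < f < n < v < e < u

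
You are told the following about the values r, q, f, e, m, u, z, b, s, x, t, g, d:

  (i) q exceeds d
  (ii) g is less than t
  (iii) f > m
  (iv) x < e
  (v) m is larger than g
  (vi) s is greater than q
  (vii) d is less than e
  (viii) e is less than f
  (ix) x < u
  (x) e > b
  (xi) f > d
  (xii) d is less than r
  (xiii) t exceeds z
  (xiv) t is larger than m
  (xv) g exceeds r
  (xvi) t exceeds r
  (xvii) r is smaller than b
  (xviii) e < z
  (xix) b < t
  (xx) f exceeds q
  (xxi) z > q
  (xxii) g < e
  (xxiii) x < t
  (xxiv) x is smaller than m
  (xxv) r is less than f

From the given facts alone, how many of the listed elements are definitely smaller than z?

7

The elements the relations force below z are d, x, r, b, g, e, q — no chain reaches any other.
That is 7.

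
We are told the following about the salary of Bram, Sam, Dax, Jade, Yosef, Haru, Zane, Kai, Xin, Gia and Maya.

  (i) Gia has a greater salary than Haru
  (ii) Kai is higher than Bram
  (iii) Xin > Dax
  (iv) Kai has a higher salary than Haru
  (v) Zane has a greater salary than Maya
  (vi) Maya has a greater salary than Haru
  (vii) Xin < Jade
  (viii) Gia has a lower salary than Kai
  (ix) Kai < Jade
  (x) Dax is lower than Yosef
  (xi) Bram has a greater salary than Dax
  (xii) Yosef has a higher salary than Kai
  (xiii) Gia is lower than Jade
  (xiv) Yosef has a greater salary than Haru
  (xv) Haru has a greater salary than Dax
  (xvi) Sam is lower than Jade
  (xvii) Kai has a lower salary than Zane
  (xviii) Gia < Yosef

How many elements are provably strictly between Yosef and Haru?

2

Chaining upward from Haru reaches: Gia, Maya, Kai, Zane, Jade.
Chaining downward from Yosef reaches: Dax, Bram, Gia, Kai.
Strictly between Haru and Yosef are those in both lists: Gia, Kai — 2 elements.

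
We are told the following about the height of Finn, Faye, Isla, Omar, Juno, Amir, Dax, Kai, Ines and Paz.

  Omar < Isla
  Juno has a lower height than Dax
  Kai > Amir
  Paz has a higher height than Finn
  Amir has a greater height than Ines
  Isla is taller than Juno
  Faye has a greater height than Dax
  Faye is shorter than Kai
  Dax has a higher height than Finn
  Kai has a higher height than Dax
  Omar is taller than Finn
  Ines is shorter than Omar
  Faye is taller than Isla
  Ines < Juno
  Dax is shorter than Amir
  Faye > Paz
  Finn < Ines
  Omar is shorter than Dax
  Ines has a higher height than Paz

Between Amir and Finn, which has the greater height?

Amir

Chaining the given relations: Finn < Paz < Ines < Omar < Dax < Amir.
So Finn < Amir; Amir is the taller of the two.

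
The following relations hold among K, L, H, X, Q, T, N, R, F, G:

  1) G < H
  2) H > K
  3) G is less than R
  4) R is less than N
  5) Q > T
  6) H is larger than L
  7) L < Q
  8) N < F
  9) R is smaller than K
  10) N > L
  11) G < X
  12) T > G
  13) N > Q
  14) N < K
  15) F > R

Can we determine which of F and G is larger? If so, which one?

F

Following the relations from G: G < T < Q < N < F.
So F is larger.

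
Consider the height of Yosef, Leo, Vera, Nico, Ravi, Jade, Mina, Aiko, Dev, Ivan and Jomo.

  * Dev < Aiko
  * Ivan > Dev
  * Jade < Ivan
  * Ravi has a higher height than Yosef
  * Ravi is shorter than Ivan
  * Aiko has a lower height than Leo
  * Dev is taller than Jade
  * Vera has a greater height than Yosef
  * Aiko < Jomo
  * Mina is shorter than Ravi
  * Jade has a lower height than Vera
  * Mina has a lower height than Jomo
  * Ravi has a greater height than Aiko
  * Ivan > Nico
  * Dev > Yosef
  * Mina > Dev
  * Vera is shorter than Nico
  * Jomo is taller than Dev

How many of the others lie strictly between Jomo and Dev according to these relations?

Chaining upward from Dev reaches: Mina, Aiko, Ravi, Leo, Ivan.
Chaining downward from Jomo reaches: Yosef, Jade, Mina, Aiko.
Strictly between Dev and Jomo are those in both lists: Mina, Aiko — 2 elements.

2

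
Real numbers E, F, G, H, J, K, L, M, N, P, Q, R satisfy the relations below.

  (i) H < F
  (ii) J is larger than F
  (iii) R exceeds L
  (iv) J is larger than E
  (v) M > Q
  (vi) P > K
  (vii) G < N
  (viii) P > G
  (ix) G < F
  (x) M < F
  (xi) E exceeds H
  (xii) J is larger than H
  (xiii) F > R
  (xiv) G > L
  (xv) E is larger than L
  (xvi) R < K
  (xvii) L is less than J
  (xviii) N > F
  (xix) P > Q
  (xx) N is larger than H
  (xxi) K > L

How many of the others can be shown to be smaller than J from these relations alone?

From J the given relations immediately reach L, H, F, E.
From those, R, M, G — 7 in total.
From those, Q — 8 in total.
Nothing else is reachable below J; 8 in all.

8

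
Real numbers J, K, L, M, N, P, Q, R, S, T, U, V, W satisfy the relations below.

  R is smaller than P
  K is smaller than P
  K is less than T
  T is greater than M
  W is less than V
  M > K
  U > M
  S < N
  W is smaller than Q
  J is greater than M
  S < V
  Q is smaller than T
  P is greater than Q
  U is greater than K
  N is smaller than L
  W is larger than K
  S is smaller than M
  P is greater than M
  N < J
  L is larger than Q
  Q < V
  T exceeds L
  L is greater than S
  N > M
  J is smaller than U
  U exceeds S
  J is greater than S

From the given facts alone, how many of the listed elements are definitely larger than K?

The elements the relations force above K are M, N, W, Q, V, P, J, L, T, U — no chain reaches any other.
That is 10.

10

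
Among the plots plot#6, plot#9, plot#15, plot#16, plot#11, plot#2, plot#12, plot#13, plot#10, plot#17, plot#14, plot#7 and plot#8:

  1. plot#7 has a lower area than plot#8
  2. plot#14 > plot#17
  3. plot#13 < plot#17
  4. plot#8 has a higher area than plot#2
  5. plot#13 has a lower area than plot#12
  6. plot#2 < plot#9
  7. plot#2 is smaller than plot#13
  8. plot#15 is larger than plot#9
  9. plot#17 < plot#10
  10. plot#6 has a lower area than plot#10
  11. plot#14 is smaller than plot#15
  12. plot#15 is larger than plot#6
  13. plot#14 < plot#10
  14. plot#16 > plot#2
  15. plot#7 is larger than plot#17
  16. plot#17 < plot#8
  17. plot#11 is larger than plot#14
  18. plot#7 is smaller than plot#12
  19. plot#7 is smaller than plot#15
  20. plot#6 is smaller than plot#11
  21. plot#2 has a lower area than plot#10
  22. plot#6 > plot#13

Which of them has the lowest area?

plot#2

Chaining upward from plot#2: directly above it, plot#9, plot#13, plot#16, plot#10, plot#8; then plot#6, plot#17, plot#12, plot#15; then plot#7, plot#14, plot#11.
That covers every other element, and nothing is given below plot#2, so plot#2 is the lowest area.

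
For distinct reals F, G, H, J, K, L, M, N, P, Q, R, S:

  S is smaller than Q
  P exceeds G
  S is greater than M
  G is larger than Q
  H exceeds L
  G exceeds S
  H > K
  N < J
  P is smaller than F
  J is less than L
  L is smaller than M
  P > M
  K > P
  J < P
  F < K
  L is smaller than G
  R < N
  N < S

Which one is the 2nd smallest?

N

Chaining the given pairs: R < N < J < L < M < S < Q < G < P < F < K < H.
Counting 2 from the smallest end gives N.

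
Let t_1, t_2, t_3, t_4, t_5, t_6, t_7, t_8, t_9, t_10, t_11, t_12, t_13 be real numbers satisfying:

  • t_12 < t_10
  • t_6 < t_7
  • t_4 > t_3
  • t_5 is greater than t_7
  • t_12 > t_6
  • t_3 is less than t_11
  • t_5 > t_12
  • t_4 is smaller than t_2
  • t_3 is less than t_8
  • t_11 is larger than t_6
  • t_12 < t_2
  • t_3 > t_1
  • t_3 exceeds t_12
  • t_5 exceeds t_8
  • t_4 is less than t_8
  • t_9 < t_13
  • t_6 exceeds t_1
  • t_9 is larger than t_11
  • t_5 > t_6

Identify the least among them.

t_6 is not least since t_1 < t_6; t_12 is not least since t_6 < t_12; t_3 is not least since t_1 < t_3; t_4 is not least since t_3 < t_4; t_11 is not least since t_6 < t_11; t_9 is not least since t_11 < t_9; t_2 is not least since t_12 < t_2; t_10 is not least since t_12 < t_10; t_13 is not least since t_9 < t_13; t_8 is not least since t_3 < t_8; t_7 is not least since t_6 < t_7; t_5 is not least since t_8 < t_5.
Only t_1 has nothing below it, so t_1 is the least.

t_1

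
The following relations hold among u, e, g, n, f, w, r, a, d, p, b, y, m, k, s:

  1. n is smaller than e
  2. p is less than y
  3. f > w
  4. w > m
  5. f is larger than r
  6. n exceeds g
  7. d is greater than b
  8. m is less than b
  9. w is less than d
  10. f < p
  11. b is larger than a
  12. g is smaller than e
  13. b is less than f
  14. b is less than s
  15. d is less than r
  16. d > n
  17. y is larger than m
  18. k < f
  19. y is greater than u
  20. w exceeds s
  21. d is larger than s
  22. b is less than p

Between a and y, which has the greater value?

y

a < b and b < s give a < s.
With s < w: a < b < s < w.
With w < d: a < b < s < w < d.
With d < r: a < b < s < w < d < r.
With r < f: a < b < s < w < d < r < f.
With f < p: a < b < s < w < d < r < f < p.
With p < y: a < b < s < w < d < r < f < p < y.
So a < y; y is the larger of the two.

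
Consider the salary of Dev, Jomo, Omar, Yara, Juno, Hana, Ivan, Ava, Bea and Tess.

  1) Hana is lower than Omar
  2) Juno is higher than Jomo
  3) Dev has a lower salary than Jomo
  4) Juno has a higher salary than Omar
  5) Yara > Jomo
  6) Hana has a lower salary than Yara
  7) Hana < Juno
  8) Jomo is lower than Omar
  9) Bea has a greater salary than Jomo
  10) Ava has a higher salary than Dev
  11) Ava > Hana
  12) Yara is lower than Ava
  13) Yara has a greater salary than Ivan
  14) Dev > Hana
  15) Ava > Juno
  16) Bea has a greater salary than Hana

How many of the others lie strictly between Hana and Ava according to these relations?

5

Chaining upward from Hana reaches: Dev, Jomo, Bea, Yara, Omar, Juno.
Chaining downward from Ava reaches: Ivan, Dev, Jomo, Yara, Omar, Juno.
Strictly between Hana and Ava are those in both lists: Dev, Jomo, Yara, Omar, Juno — 5 elements.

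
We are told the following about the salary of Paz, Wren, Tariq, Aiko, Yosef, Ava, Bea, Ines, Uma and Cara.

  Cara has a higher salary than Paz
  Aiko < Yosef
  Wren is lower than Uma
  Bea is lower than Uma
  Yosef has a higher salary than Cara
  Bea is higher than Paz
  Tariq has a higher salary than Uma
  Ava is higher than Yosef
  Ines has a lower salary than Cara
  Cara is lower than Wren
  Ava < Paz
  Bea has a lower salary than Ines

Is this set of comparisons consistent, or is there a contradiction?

inconsistent

We have Cara < Yosef stated directly, yet also Yosef < Ava < Paz < Bea < Ines < Cara by chaining the others — so Yosef < Cara. Contradiction.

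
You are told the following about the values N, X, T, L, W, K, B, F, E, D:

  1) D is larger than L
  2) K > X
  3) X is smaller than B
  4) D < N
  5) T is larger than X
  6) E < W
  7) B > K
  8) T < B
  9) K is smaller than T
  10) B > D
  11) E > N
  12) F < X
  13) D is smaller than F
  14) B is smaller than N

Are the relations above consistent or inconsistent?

consistent

Every relation is compatible with L < D < F < X < K < T < B < N < E < W; the set is consistent.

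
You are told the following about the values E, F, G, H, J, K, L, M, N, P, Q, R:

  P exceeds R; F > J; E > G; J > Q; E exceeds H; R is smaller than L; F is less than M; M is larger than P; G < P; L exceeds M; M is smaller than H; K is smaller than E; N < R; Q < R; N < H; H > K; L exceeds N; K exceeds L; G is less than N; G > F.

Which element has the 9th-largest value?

G

Chaining the given pairs: Q < J < F < G < N < R < P < M < L < K < H < E.
The 9th largest is G.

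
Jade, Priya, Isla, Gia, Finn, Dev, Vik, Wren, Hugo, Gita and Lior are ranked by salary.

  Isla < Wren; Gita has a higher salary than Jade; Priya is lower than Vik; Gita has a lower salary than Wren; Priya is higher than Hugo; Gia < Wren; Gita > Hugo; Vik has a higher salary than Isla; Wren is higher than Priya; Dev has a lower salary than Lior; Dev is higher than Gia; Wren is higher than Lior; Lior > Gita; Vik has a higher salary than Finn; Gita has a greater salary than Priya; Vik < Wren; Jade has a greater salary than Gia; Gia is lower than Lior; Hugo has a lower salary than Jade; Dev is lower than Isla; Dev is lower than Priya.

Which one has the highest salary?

Wren

Gia is not greatest since Gia < Lior; Dev is not greatest since Dev < Isla; Isla is not greatest since Isla < Wren; Finn is not greatest since Finn < Vik; Hugo is not greatest since Hugo < Jade; Priya is not greatest since Priya < Gita; Jade is not greatest since Jade < Gita; Gita is not greatest since Gita < Wren; Lior is not greatest since Lior < Wren; Vik is not greatest since Vik < Wren.
Only Wren has nothing above it, so Wren is the highest salary.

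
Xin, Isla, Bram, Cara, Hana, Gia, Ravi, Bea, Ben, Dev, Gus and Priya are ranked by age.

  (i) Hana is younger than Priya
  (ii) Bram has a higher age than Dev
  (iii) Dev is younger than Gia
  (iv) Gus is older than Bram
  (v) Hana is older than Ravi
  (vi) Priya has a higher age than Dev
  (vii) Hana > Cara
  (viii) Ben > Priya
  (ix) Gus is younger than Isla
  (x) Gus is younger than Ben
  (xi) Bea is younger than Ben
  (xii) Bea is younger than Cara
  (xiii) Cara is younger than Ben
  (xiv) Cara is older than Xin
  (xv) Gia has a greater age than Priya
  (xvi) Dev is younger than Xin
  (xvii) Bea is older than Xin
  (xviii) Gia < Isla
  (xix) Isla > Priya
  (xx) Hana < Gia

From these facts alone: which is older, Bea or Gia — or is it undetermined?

Bea < Cara and Cara < Hana give Bea < Hana.
Then Hana < Priya extends the chain to Priya.
With Priya < Gia: Bea < Cara < Hana < Priya < Gia.
So Gia is older.

Gia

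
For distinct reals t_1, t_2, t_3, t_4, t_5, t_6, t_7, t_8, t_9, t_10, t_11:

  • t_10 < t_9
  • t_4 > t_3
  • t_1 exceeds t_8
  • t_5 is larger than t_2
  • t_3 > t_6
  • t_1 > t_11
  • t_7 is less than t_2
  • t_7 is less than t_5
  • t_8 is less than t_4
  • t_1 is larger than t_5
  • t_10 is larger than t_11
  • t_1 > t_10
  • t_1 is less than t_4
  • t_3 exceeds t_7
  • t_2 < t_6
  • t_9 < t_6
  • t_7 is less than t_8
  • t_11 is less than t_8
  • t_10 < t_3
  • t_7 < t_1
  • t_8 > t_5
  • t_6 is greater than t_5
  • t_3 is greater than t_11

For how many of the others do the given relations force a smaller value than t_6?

6

Directly below t_6: t_2, t_5, t_9.
One step further: t_10, t_7 (5 so far).
One step further: t_11 (6 so far).
Nothing else is reachable below t_6; 6 in all.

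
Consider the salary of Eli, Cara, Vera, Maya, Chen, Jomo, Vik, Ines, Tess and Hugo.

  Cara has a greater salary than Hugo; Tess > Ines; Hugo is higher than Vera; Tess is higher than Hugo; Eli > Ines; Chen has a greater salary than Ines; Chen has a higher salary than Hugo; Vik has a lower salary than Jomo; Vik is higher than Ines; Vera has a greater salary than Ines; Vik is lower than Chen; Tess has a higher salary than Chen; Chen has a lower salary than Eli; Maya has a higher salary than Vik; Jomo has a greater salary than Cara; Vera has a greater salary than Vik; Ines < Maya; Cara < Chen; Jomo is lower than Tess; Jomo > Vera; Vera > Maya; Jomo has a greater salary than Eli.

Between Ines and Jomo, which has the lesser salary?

Link the given pairs in sequence: Ines < Vik; Vik < Vera; Vera < Hugo; Hugo < Cara; Cara < Chen; Chen < Eli; Eli < Jomo.
Together: Ines < Vik < Vera < Hugo < Cara < Chen < Eli < Jomo.
So Ines < Jomo; Ines is the lower of the two.

Ines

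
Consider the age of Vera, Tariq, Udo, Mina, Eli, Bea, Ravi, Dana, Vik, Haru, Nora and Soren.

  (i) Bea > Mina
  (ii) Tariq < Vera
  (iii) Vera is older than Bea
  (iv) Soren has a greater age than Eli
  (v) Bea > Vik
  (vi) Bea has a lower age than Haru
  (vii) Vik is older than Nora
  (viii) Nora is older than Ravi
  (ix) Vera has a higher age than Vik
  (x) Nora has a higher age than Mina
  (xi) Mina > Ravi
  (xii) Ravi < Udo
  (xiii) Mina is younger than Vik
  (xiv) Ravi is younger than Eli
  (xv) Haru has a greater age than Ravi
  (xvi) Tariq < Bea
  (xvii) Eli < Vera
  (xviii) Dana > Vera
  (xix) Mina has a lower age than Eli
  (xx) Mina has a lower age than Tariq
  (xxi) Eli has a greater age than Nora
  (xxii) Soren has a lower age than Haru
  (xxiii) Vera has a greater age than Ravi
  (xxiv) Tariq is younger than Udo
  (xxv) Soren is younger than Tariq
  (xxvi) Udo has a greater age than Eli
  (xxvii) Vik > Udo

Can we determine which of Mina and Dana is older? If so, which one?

Mina < Nora < Eli < Soren < Tariq < Udo < Vik < Bea < Vera < Dana, by transitivity through Nora, Eli, Soren, Tariq, Udo, Vik, Bea, Vera.
So Dana is older.

Dana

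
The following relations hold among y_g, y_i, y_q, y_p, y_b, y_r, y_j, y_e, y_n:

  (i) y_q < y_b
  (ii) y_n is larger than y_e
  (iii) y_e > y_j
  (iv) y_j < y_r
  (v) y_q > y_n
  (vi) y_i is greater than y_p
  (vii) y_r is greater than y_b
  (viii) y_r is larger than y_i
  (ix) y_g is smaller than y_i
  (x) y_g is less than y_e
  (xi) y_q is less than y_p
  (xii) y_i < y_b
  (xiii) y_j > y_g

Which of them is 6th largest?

Piecing the relations together gives one ordering: y_g < y_j < y_e < y_n < y_q < y_p < y_i < y_b < y_r.
The 6th largest is y_n.

y_n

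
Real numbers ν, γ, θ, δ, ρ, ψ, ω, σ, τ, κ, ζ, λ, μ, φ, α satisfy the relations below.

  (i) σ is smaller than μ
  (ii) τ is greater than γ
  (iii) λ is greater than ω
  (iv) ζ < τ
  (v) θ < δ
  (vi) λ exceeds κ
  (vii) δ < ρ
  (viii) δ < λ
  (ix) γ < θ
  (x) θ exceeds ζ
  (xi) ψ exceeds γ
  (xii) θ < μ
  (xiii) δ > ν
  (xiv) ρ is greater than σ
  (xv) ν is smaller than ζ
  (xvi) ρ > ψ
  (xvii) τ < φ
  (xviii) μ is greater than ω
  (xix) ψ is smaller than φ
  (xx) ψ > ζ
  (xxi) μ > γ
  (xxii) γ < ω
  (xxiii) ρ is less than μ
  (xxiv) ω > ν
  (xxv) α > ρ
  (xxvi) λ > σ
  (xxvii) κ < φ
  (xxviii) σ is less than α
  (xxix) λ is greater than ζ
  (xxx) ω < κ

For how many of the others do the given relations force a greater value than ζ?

From ζ the given relations immediately reach ψ, θ, τ, λ.
From those, δ, ρ, μ, φ — 8 in total.
From those, α — 9 in total.
Nothing else is reachable above ζ; 9 in all.

9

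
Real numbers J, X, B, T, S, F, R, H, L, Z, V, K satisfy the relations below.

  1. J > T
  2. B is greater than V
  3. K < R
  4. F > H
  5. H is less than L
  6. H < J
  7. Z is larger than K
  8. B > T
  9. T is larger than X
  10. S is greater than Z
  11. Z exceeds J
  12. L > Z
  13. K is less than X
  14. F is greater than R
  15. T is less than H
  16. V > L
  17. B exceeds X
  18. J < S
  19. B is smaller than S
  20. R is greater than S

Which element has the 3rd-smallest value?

Chaining the given pairs: K < X < T < H < J < Z < L < V < B < S < R < F.
Counting 3 from the smallest end gives T.

T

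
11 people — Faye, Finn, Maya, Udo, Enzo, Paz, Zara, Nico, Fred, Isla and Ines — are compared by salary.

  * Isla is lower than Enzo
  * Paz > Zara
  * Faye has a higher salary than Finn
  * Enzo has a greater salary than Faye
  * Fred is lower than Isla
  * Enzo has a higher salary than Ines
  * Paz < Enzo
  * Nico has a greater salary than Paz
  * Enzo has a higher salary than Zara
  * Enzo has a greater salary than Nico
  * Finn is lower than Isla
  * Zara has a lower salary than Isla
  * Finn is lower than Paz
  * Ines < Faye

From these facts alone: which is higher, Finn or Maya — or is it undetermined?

Following every chain through Finn: above Finn we get Paz, Faye, Isla, Nico, Enzo.
Maya is not reached, and no chain runs the other way from Maya to Finn.
So the given relations leave the order of Finn and Maya undetermined.

undetermined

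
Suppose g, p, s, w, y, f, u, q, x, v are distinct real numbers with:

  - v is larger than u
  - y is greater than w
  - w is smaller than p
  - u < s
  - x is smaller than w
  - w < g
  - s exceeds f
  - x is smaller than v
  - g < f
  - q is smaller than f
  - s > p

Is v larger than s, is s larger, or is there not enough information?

undetermined

Following every chain through v: below v we get u, x.
s is not reached, and no chain runs the other way from s to v.
So the given relations leave the order of v and s undetermined.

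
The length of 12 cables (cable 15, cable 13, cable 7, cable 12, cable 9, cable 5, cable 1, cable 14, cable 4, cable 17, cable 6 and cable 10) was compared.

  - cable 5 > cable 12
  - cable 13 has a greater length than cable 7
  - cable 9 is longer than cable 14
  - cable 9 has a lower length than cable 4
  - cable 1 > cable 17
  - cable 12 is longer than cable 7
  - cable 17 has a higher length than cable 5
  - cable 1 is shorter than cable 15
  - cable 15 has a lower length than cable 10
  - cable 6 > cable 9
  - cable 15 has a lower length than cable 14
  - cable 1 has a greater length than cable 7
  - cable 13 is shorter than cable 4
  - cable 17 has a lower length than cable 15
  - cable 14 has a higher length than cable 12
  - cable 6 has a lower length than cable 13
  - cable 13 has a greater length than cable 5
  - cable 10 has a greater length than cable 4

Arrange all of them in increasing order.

cable 7 < cable 12 < cable 5 < cable 17 < cable 1 < cable 15 < cable 14 < cable 9 < cable 6 < cable 13 < cable 4 < cable 10

The consecutive links are each given: cable 7 < cable 12; cable 12 < cable 5; cable 5 < cable 17; cable 17 < cable 1; cable 1 < cable 15; cable 15 < cable 14; cable 14 < cable 9; cable 9 < cable 6; cable 6 < cable 13; cable 13 < cable 4; cable 4 < cable 10.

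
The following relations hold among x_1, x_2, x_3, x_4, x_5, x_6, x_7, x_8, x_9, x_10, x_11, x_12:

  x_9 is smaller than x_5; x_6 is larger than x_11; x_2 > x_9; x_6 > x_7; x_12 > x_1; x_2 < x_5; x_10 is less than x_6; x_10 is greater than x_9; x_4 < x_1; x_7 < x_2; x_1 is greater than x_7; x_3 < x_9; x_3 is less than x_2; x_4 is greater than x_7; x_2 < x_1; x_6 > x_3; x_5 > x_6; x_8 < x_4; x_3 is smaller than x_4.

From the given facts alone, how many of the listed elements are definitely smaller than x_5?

7

From x_5 the given relations immediately reach x_9, x_2, x_6.
From those, x_3, x_11, x_7, x_10 — 7 in total.
Nothing else is reachable below x_5; 7 in all.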